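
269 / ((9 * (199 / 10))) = 2690 / 1791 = 1.50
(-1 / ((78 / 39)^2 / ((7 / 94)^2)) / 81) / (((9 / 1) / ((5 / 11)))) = -245 / 283423536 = -0.00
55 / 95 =11 / 19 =0.58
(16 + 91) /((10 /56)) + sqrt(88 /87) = 2 * sqrt(1914) /87 + 2996 /5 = 600.21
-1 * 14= -14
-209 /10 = -20.90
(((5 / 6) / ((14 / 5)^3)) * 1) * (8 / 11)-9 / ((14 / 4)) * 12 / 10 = -346147 / 113190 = -3.06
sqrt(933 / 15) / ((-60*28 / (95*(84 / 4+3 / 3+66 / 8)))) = -2299*sqrt(1555) / 6720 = -13.49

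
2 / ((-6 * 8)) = -1 / 24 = -0.04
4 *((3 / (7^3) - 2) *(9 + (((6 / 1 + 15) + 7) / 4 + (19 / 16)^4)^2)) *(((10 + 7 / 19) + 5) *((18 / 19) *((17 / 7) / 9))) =-2809.89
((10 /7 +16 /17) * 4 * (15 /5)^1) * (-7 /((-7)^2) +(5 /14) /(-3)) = -7.45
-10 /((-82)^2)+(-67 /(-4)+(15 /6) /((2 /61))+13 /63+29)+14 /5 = 132383899 /1059030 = 125.00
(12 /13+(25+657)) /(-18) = -4439 /117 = -37.94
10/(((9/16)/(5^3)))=20000/9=2222.22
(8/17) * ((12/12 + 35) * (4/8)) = 144/17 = 8.47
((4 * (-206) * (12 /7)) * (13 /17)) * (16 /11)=-2056704 /1309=-1571.20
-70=-70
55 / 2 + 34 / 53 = 2983 / 106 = 28.14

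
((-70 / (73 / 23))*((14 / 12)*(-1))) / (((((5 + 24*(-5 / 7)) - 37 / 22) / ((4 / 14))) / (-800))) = 198352000 / 466251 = 425.42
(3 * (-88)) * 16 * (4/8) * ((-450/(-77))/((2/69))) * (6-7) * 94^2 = 26338348800/7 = 3762621257.14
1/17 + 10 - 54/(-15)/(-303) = 86253/8585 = 10.05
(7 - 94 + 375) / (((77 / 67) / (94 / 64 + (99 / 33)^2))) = 2623.44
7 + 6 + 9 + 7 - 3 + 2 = 28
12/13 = 0.92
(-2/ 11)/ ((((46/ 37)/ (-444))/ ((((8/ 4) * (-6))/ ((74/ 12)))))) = -31968/ 253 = -126.36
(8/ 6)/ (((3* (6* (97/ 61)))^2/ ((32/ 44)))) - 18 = -452674858/ 25150257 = -18.00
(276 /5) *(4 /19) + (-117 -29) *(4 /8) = -5831 /95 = -61.38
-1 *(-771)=771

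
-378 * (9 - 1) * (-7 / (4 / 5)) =26460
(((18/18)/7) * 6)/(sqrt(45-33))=0.25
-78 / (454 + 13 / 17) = -442 / 2577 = -0.17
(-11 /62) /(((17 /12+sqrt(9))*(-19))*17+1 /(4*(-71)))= 2343 /18839506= 0.00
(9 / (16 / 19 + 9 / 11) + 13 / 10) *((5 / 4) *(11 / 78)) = 1.18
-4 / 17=-0.24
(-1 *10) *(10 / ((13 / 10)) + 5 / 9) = -9650 / 117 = -82.48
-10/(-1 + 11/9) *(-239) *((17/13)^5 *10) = 152705620350/371293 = 411280.63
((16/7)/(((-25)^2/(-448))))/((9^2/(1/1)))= -1024/50625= -0.02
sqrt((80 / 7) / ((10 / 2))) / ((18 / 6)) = 4* sqrt(7) / 21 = 0.50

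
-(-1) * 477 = 477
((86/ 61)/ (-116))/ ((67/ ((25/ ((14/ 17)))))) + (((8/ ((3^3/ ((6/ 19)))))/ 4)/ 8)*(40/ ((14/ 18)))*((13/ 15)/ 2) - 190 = -35929629803/ 189162708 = -189.94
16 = 16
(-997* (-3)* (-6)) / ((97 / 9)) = -161514 / 97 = -1665.09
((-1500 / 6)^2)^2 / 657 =3906250000 / 657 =5945586.00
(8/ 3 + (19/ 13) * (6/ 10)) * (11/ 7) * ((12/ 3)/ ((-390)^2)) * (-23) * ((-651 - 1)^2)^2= -31592860619085568/ 51904125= -608677260.60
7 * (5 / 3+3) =98 / 3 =32.67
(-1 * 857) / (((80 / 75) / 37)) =-475635 / 16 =-29727.19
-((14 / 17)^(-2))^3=-3.21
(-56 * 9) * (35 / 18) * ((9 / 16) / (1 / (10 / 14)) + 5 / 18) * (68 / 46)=-984.48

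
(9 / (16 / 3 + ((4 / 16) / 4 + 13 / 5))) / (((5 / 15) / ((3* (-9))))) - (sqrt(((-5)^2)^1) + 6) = -196069 / 1919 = -102.17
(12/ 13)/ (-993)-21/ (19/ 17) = -1536247/ 81757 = -18.79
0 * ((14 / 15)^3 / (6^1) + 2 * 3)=0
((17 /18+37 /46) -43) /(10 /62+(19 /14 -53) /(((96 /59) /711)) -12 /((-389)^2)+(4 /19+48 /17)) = 5796267850350656 /3170377090982956095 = 0.00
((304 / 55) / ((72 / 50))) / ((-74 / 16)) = -0.83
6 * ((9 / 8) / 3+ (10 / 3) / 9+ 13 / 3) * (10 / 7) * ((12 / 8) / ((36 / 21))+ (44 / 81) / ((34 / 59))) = 109826155 / 1388016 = 79.12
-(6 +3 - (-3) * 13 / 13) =-12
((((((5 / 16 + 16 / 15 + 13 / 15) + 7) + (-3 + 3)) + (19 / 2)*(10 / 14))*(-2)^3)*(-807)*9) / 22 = 65204793 / 1540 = 42340.77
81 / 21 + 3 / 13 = 372 / 91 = 4.09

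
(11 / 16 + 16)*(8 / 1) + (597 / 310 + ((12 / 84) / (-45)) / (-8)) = 2115899 / 15624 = 135.43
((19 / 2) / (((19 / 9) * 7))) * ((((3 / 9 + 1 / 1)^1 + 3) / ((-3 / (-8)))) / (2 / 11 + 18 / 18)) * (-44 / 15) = -1936 / 105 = -18.44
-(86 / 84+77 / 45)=-1723 / 630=-2.73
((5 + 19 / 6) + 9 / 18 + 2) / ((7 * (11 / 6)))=64 / 77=0.83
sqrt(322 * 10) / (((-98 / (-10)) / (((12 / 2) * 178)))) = 10680 * sqrt(805) / 49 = 6184.05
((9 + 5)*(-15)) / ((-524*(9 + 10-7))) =35 / 1048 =0.03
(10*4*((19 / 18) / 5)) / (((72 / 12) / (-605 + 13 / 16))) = -183673 / 216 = -850.34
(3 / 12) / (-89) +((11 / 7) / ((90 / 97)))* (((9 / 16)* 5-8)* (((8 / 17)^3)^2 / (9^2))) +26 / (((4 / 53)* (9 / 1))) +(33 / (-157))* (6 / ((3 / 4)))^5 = -235766928870232998529 / 34422210122072220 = -6849.27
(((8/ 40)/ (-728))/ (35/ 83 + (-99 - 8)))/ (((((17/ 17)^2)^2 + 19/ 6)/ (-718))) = -89391/ 201246500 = -0.00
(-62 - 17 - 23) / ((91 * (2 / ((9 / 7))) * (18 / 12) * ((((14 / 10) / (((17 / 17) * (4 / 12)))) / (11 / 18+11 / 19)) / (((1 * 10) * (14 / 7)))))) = -691900 / 254163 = -2.72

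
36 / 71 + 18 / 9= 178 / 71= 2.51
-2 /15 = -0.13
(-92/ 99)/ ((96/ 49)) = -1127/ 2376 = -0.47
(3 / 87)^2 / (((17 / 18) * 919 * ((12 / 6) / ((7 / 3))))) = 21 / 13138943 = 0.00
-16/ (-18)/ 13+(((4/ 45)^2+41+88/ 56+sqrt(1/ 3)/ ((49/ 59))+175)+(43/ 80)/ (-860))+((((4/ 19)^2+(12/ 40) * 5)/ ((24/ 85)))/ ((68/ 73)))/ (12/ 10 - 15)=59 * sqrt(3)/ 147+10635415075057/ 48961130400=217.92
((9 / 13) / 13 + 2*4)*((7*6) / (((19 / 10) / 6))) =3429720 / 3211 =1068.12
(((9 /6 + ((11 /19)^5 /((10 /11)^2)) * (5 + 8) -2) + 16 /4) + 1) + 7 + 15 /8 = 7130231271 /495219800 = 14.40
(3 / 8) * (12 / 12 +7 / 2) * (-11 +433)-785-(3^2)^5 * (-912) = 430820921 / 8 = 53852615.12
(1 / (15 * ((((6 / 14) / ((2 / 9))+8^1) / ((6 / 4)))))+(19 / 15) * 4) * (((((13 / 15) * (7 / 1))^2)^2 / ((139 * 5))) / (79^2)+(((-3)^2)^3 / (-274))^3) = -180094423310234751738787 / 1883613380404430475000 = -95.61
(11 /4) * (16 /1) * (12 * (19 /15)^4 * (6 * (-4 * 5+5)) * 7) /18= -160555472 /3375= -47571.99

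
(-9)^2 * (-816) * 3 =-198288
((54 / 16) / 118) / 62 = 27 / 58528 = 0.00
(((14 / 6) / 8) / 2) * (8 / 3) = 0.39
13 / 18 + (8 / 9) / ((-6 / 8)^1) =-25 / 54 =-0.46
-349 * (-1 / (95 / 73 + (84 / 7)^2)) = 2.40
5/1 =5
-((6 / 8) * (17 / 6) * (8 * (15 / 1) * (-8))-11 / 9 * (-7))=18283 / 9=2031.44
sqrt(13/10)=sqrt(130)/10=1.14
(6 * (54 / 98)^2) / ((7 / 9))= 39366 / 16807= 2.34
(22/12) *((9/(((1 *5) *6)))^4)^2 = 24057/200000000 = 0.00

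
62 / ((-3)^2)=62 / 9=6.89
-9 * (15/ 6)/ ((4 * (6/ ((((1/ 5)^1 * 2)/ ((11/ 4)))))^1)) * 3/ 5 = -9/ 110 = -0.08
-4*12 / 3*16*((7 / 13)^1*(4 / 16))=-448 / 13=-34.46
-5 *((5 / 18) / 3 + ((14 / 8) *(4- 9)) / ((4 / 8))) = 2350 / 27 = 87.04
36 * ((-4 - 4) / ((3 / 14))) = -1344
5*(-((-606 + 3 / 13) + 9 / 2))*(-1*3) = -234495 / 26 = -9019.04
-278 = -278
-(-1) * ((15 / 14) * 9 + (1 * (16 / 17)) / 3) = 7109 / 714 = 9.96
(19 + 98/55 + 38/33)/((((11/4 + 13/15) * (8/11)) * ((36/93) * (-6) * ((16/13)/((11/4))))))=-73931/9216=-8.02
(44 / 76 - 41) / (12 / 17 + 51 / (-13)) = 56576 / 4503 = 12.56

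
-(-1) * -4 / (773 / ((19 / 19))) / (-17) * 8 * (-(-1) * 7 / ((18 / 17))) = 112 / 6957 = 0.02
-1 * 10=-10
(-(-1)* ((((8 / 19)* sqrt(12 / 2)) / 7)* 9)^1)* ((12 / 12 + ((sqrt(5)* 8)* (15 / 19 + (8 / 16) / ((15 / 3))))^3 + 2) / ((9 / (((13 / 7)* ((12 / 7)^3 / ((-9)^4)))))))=6656* sqrt(6) / 25865973 + 2056143405056* sqrt(30) / 13306103160525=0.85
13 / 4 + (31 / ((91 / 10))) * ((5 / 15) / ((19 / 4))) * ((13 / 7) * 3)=17063 / 3724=4.58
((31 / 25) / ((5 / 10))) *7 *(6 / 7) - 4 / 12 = 1091 / 75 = 14.55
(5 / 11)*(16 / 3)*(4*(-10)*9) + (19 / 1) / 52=-498991 / 572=-872.36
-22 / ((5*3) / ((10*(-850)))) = 37400 / 3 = 12466.67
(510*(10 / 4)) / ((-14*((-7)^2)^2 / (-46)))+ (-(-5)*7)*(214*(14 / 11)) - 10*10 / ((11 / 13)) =1740855495 / 184877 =9416.29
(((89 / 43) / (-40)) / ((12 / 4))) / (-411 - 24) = 89 / 2244600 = 0.00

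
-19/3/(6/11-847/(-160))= -33440/30831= -1.08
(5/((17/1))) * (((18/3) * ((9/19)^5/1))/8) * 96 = 21257640/42093683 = 0.51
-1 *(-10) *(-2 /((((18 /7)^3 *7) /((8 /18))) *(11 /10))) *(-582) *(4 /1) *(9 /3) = 3802400 /8019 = 474.17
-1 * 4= -4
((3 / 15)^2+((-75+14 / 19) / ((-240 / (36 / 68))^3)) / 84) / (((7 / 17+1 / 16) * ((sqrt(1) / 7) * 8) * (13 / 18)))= 9446279361 / 92445184000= 0.10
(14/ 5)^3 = 21.95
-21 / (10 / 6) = -63 / 5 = -12.60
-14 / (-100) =7 / 50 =0.14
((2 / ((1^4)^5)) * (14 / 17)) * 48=1344 / 17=79.06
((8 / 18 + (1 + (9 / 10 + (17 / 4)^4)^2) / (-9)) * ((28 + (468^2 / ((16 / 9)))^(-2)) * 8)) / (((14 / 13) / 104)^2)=-74524399211654774286421 / 2999878156800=-24842475366.12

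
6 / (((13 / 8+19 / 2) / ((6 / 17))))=288 / 1513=0.19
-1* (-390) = 390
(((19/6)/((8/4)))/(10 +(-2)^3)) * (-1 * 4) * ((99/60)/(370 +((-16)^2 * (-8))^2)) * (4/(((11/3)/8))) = -0.00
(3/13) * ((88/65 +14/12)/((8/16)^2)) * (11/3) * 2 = 43252/2535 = 17.06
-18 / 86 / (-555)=3 / 7955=0.00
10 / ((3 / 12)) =40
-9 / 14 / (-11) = 9 / 154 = 0.06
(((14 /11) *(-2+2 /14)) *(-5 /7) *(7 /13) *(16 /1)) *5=800 /11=72.73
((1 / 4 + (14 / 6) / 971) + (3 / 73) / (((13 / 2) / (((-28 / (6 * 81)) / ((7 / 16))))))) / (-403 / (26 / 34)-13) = -75108667 / 161221965840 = -0.00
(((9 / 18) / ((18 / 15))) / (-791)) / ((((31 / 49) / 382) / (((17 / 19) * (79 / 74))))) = -8977955 / 29551308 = -0.30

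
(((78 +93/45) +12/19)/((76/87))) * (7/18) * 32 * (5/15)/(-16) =-4668797/194940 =-23.95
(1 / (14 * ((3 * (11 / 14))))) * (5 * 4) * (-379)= -7580 / 33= -229.70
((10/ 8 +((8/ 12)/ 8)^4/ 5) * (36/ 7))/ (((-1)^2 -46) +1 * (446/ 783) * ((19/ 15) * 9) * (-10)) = -3758429/ 64272320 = -0.06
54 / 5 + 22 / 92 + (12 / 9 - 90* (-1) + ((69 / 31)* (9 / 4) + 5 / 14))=107.74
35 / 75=7 / 15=0.47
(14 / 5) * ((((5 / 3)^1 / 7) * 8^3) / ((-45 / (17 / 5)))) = -17408 / 675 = -25.79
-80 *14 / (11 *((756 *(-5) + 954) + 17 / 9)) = 1440 / 39941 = 0.04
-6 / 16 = -3 / 8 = -0.38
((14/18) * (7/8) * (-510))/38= -4165/456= -9.13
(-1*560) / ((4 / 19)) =-2660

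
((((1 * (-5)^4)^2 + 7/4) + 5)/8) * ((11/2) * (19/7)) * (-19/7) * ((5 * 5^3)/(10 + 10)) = -775599339625/12544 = -61830304.50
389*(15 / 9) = 1945 / 3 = 648.33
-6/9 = -2/3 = -0.67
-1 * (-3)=3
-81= -81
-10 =-10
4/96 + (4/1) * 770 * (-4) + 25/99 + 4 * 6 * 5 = -9662167/792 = -12199.71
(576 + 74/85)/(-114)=-24517/4845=-5.06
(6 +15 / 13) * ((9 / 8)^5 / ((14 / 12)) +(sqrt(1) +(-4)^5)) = -10894826961 / 1490944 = -7307.33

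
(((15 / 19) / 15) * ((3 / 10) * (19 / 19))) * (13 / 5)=39 / 950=0.04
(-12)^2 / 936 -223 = -2897 / 13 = -222.85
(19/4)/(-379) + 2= 3013/1516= 1.99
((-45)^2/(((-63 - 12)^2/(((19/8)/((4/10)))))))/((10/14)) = 1197/400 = 2.99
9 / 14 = 0.64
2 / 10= 1 / 5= 0.20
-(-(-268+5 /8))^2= -71489.39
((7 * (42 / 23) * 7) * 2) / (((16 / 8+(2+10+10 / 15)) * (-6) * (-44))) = 1029 / 22264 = 0.05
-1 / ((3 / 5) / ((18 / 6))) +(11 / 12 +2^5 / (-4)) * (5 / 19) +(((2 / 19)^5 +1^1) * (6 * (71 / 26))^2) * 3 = 798.51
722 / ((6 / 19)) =6859 / 3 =2286.33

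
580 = 580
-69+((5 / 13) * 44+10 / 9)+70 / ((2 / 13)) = 404.03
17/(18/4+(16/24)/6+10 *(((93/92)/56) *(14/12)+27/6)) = 112608/330019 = 0.34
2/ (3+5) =1/ 4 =0.25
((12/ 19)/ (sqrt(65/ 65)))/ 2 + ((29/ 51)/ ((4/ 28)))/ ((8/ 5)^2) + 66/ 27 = 802811/ 186048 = 4.32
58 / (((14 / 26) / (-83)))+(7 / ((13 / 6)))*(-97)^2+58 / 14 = 21462.16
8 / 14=4 / 7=0.57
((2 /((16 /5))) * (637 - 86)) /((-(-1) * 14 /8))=2755 /14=196.79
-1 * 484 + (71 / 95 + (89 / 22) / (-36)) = -36368383 / 75240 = -483.37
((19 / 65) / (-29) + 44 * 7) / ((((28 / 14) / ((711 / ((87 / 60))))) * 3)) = 25170.21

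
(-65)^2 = 4225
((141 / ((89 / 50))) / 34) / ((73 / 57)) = 200925 / 110449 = 1.82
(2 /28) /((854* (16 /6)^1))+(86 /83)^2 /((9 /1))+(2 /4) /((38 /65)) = 109811287889 /112675161312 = 0.97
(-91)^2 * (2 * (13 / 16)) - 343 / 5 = 535521 / 40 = 13388.02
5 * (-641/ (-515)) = 641/ 103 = 6.22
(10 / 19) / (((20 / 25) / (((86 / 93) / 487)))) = 1075 / 860529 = 0.00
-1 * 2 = -2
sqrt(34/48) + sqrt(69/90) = sqrt(102)/12 + sqrt(690)/30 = 1.72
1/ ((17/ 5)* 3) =5/ 51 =0.10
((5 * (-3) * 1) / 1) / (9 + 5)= -1.07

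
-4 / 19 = -0.21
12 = 12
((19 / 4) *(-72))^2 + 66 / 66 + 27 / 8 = 116968.38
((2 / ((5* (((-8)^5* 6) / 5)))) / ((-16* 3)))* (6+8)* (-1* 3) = -7 / 786432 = -0.00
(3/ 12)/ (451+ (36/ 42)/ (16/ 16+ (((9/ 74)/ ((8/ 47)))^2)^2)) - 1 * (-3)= 5875908664252579/ 1958274926678740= 3.00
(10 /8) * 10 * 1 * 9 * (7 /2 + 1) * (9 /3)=6075 /4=1518.75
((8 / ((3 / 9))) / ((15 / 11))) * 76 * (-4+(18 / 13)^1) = -227392 / 65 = -3498.34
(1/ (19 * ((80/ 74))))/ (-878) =-37/ 667280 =-0.00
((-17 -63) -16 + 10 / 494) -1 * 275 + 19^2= -2465 / 247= -9.98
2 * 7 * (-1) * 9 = -126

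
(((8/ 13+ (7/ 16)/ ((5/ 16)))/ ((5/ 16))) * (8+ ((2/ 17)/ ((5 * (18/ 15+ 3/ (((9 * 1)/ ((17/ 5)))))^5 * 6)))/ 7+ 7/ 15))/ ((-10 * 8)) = -33274580854/ 48750804375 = -0.68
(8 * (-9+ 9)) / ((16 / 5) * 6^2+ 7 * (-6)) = 0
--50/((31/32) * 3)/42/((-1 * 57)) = -800/111321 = -0.01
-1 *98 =-98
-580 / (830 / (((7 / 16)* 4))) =-203 / 166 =-1.22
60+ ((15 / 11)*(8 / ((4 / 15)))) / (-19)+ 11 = 14389 / 209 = 68.85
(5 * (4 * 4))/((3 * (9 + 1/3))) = 20/7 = 2.86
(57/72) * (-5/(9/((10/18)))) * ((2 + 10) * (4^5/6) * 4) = -486400/243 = -2001.65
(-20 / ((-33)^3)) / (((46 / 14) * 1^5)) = 140 / 826551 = 0.00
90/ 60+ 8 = 9.50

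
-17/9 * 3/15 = -17/45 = -0.38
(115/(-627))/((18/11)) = -115/1026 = -0.11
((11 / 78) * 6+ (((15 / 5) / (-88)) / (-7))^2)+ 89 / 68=180717909 / 83859776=2.16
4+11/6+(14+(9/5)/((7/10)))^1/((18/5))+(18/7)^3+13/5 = 927317/30870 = 30.04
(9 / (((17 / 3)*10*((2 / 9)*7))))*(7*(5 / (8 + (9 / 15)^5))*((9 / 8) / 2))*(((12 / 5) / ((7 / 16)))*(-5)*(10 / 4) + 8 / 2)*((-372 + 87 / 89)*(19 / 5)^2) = 368243137888875 / 4277577808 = 86086.84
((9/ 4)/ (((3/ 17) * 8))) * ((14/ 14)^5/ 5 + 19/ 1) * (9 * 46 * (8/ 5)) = 506736/ 25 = 20269.44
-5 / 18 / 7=-5 / 126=-0.04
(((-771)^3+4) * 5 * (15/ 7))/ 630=-2291570035/ 294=-7794455.90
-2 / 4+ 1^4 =1 / 2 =0.50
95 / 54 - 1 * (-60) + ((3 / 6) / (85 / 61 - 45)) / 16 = 141935953 / 2298240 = 61.76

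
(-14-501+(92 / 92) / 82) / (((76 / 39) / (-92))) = 37879413 / 1558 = 24312.85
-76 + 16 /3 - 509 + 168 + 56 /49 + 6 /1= -8495 /21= -404.52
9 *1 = 9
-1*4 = -4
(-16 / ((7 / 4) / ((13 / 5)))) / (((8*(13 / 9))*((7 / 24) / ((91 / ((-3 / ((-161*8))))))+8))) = -0.26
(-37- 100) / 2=-137 / 2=-68.50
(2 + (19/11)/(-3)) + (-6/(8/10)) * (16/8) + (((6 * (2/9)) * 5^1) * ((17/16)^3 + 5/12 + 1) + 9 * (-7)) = -5994859/101376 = -59.13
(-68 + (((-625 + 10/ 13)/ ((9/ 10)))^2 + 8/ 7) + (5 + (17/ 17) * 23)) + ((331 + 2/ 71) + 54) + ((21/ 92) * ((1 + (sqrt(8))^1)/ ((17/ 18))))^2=35721 * sqrt(2)/ 152881 + 222544727644304381/ 462273617988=481413.76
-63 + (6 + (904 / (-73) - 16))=-6233 / 73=-85.38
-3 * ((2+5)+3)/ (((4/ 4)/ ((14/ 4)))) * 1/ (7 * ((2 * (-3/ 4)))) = 10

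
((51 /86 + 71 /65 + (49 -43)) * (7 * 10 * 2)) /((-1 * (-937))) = 1.15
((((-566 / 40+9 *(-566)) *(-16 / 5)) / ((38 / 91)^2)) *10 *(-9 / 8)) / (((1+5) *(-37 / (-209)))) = -1469388921 / 1480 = -992830.35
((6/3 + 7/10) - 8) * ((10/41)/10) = -53/410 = -0.13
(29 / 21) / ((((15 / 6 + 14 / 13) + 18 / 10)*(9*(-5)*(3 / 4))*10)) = -1508 / 1981665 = -0.00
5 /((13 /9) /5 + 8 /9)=225 /53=4.25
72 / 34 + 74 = 1294 / 17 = 76.12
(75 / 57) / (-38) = -25 / 722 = -0.03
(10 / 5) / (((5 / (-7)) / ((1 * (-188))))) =2632 / 5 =526.40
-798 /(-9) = 266 /3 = 88.67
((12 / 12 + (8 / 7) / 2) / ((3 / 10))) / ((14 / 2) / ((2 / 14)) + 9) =55 / 609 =0.09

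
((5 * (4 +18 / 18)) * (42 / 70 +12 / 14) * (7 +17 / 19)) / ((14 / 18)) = 344250 / 931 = 369.76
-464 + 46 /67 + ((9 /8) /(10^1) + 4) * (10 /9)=-2212981 /4824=-458.74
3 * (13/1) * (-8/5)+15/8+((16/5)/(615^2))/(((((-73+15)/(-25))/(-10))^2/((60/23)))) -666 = -2834804472689/3901869960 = -726.52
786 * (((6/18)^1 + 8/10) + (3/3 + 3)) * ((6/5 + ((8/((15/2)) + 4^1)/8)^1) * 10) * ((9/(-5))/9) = -221914/15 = -14794.27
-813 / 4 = -203.25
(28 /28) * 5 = 5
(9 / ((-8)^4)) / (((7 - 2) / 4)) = 9 / 5120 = 0.00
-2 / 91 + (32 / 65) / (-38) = -302 / 8645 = -0.03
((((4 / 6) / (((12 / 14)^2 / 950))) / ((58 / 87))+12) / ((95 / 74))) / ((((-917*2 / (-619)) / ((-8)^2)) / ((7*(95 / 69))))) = 17216459936 / 81351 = 211631.82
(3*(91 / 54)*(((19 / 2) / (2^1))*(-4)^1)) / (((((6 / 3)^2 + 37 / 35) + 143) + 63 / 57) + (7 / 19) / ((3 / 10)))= -60515 / 94746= -0.64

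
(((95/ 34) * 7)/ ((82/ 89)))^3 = 207317019156625/ 21670967872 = 9566.58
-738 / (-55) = 13.42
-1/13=-0.08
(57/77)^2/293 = 0.00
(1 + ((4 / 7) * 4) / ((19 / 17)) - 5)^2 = 67600 / 17689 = 3.82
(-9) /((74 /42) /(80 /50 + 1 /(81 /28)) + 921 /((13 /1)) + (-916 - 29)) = 215124 /20872963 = 0.01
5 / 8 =0.62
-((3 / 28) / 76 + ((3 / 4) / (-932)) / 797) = -34794 / 24698233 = -0.00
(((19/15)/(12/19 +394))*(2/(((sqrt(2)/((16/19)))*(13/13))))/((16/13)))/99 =0.00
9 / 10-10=-9.10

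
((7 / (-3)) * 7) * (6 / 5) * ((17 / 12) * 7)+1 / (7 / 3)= -40727 / 210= -193.94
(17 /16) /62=17 /992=0.02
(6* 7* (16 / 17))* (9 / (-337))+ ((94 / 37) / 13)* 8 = 1399120 / 2755649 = 0.51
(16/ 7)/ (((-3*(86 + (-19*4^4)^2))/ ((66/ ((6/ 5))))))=-440/ 248415111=-0.00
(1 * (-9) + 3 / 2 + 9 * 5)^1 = 75 / 2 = 37.50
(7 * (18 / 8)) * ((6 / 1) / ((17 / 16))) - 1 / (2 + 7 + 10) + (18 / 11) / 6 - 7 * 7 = 142693 / 3553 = 40.16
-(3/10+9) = -93/10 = -9.30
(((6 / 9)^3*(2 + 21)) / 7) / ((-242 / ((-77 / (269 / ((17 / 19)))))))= 1564 / 1517967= 0.00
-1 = -1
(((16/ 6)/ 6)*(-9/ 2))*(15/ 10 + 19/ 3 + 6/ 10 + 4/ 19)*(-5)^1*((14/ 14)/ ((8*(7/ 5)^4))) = 3079375/ 1094856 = 2.81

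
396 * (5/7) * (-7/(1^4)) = -1980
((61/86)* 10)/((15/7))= 427/129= 3.31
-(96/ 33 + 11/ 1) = -153/ 11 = -13.91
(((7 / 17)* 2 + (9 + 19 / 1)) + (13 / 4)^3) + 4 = 73061 / 1088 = 67.15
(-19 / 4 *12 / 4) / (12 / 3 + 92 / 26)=-741 / 392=-1.89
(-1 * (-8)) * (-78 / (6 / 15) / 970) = -156 / 97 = -1.61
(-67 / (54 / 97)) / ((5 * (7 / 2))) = -6499 / 945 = -6.88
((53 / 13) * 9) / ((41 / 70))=33390 / 533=62.65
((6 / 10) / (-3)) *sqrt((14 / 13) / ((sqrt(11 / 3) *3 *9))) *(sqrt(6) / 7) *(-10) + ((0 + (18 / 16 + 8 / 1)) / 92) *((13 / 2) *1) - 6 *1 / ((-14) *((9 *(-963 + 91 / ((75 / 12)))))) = 4 *11^(3 / 4) *3^(1 / 4) *sqrt(91) / 3003 + 472499719 / 732954432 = 0.75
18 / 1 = 18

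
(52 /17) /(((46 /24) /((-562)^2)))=504057.94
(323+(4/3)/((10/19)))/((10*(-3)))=-4883/450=-10.85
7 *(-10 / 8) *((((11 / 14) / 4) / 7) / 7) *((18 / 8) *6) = -1485 / 3136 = -0.47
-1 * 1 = -1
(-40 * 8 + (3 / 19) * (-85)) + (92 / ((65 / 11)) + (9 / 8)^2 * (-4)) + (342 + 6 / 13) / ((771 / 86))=-1445873779 / 5078320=-284.71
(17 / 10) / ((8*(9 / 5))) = 17 / 144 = 0.12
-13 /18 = -0.72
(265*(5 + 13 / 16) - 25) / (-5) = -4849 / 16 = -303.06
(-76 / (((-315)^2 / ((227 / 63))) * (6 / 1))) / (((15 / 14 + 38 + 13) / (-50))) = 34504 / 78121827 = 0.00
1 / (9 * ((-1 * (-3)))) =1 / 27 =0.04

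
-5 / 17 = -0.29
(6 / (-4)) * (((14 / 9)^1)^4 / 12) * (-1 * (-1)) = -0.73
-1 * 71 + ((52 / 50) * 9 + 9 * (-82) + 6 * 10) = -18491 / 25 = -739.64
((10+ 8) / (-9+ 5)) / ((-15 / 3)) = 9 / 10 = 0.90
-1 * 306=-306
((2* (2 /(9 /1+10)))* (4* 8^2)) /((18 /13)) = 6656 /171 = 38.92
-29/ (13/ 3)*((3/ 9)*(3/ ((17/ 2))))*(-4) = 696/ 221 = 3.15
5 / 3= 1.67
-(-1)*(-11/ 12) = -11/ 12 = -0.92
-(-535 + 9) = 526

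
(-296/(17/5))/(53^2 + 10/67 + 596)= -19832/775693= -0.03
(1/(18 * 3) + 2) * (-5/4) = -545/216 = -2.52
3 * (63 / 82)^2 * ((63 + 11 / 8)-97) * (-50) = 77693175 / 26896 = 2888.65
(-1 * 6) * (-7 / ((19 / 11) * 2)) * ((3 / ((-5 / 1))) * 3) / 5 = -2079 / 475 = -4.38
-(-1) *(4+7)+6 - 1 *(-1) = 18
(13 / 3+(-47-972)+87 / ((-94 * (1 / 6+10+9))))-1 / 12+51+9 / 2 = -20740029 / 21620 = -959.30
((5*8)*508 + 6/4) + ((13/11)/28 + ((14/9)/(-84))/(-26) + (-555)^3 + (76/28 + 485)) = -9239615935661/54054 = -170933065.74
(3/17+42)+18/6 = 768/17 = 45.18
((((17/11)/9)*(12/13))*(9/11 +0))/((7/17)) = 3468/11011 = 0.31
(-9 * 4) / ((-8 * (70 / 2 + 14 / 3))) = 27 / 238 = 0.11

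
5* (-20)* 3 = -300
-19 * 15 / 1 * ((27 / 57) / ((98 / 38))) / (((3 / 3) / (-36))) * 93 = 8587620 / 49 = 175257.55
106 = 106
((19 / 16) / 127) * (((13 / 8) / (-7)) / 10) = -247 / 1137920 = -0.00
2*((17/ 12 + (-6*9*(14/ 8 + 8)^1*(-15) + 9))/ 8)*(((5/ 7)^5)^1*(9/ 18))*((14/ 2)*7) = 9005.92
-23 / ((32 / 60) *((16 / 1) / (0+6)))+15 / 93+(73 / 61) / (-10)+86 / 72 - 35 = -271954429 / 5446080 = -49.94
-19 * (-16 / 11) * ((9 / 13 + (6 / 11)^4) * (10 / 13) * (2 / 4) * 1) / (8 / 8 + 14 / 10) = 94124100 / 27217619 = 3.46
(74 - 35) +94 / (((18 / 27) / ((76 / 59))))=13017 / 59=220.63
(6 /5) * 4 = 24 /5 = 4.80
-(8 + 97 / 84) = -769 / 84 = -9.15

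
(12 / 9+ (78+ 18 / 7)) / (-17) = -1720 / 357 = -4.82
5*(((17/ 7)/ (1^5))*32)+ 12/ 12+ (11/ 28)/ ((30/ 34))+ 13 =403.02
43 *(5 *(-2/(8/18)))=-1935/2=-967.50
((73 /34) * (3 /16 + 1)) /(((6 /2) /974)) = 675469 /816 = 827.78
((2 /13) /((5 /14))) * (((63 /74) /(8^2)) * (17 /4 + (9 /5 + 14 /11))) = 710451 /16931200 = 0.04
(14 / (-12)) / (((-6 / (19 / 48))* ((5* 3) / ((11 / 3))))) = 1463 / 77760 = 0.02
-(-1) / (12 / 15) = 5 / 4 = 1.25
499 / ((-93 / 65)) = -32435 / 93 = -348.76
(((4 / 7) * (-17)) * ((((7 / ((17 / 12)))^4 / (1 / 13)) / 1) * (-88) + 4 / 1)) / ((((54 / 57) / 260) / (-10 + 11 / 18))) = -17069643533.49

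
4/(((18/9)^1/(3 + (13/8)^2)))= 361/32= 11.28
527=527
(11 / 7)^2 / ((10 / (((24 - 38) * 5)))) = -121 / 7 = -17.29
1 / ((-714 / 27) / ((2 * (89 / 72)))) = -89 / 952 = -0.09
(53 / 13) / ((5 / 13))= 53 / 5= 10.60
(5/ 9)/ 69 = 0.01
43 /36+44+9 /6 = 1681 /36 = 46.69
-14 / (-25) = 14 / 25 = 0.56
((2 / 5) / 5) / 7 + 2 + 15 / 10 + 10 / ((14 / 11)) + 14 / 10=4469 / 350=12.77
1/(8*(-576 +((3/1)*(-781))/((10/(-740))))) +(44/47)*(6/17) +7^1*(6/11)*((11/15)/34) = 134097691/324875280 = 0.41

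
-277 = -277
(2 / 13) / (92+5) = 2 / 1261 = 0.00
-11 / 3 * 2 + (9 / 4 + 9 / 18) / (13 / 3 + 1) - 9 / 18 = -1405 / 192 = -7.32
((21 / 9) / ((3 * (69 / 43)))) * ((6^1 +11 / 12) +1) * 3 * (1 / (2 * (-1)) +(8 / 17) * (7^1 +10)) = 142975 / 1656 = 86.34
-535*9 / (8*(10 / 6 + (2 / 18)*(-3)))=-14445 / 32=-451.41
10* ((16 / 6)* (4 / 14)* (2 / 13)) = 320 / 273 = 1.17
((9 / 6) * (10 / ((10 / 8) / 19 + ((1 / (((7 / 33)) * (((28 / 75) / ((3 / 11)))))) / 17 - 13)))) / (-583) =474810 / 234953081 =0.00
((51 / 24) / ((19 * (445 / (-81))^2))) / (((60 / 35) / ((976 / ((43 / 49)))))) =777896217 / 323572850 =2.40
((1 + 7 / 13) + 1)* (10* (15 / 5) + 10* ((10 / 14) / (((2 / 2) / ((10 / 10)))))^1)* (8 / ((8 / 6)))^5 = 5132160 / 7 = 733165.71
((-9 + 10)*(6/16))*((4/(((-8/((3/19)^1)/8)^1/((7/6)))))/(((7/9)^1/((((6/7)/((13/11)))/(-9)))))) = 99/3458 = 0.03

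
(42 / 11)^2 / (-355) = -1764 / 42955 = -0.04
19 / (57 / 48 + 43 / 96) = 1824 / 157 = 11.62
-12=-12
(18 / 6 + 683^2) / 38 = 233246 / 19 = 12276.11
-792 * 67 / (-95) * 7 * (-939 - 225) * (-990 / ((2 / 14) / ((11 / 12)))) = 549320332176 / 19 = 28911596430.32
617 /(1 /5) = 3085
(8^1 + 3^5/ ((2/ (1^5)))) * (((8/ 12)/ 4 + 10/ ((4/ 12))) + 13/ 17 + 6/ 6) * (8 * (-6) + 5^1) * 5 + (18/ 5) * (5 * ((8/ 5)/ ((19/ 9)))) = -17229509891/ 19380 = -889035.60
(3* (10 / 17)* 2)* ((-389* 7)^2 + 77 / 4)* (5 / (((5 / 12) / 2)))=10677237480 / 17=628072792.94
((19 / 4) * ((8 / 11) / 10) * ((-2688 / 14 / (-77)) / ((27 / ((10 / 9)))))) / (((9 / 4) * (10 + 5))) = 0.00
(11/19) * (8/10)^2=176/475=0.37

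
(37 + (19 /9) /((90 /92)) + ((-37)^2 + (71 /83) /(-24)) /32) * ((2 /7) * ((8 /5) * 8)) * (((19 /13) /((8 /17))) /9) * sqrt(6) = 32535971203 * sqrt(6) /314636400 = 253.30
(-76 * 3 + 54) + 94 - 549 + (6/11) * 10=-6859/11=-623.55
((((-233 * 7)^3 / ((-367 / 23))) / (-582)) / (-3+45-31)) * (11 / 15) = -99790619593 / 3203910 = -31146.51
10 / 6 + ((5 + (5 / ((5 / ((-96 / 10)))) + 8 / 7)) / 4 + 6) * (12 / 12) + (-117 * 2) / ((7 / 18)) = -249863 / 420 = -594.91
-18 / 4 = -9 / 2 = -4.50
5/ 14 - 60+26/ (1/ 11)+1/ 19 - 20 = 54905/ 266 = 206.41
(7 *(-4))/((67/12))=-336/67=-5.01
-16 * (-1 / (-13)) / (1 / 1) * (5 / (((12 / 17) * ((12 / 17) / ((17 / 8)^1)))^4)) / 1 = -2913111186148805 / 1430979084288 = -2035.75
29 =29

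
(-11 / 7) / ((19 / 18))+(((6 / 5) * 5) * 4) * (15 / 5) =9378 / 133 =70.51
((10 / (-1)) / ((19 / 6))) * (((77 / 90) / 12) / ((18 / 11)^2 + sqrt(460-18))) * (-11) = -131769 / 8640041 + 1771561 * sqrt(442) / 311041476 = 0.10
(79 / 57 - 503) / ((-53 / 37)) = 1057904 / 3021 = 350.18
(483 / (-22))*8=-1932 / 11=-175.64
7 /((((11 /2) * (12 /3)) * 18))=7 /396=0.02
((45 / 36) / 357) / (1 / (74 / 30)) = 37 / 4284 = 0.01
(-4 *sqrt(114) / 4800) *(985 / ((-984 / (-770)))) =-15169 *sqrt(114) / 23616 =-6.86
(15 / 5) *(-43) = -129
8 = 8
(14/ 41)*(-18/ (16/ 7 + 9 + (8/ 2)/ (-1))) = -588/ 697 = -0.84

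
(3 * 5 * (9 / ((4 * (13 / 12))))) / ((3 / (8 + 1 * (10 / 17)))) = 19710 / 221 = 89.19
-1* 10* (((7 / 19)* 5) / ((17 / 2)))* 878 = -614600 / 323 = -1902.79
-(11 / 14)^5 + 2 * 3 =3065893 / 537824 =5.70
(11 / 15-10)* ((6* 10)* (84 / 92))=-11676 / 23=-507.65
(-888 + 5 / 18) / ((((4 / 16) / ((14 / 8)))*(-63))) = 15979 / 162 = 98.64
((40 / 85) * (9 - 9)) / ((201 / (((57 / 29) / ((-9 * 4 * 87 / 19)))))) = 0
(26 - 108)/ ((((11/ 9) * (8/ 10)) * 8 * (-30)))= 123/ 352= 0.35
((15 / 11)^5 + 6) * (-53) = -91461093 / 161051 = -567.90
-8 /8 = -1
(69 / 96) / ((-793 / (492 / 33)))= -943 / 69784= -0.01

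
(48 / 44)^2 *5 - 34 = -3394 / 121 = -28.05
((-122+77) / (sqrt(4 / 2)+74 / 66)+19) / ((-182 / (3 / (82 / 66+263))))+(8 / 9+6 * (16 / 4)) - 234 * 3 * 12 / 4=-6011949336089 / 2888809560+970299 * sqrt(2) / 256783072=-2081.11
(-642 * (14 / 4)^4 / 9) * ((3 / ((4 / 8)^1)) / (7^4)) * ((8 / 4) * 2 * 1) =-107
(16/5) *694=11104/5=2220.80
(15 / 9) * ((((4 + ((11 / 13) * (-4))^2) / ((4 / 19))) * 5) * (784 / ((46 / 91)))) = 851120200 / 897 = 948851.95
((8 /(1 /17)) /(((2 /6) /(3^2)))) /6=612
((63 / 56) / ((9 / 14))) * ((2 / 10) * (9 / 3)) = 21 / 20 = 1.05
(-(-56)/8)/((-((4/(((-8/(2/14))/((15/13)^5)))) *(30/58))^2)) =-159068296536952348/129746337890625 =-1225.99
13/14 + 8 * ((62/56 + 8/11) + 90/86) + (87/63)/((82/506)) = 26469389/814506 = 32.50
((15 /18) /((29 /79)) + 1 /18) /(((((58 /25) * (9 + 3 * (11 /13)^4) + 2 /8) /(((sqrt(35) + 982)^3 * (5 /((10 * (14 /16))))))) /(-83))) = -545107218016061199200 /128875719483- 1665135839694074800 * sqrt(35) /128875719483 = -4306150892.66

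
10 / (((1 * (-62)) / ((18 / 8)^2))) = -405 / 496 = -0.82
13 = 13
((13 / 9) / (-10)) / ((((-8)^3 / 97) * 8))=1261 / 368640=0.00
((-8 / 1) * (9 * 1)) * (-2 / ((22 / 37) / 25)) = 66600 / 11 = 6054.55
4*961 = 3844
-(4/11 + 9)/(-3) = 103/33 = 3.12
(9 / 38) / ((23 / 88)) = 396 / 437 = 0.91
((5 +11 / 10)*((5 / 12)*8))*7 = 427 / 3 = 142.33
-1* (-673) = 673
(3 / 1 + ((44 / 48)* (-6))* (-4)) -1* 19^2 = -336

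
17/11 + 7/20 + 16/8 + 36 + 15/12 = 2263/55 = 41.15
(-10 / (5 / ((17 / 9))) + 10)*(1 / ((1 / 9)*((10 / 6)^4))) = 4536 / 625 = 7.26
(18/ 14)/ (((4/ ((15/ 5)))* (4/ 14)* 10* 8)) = 27/ 640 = 0.04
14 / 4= 3.50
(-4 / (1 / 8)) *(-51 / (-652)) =-408 / 163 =-2.50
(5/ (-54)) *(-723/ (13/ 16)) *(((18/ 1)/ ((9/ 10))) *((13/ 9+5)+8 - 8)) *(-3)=-11182400/ 351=-31858.69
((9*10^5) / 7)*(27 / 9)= 2700000 / 7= 385714.29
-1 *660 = -660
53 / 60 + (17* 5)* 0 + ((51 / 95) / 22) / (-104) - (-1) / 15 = 206441 / 217360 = 0.95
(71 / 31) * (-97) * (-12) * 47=3884268 / 31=125298.97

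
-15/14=-1.07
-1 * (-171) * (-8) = -1368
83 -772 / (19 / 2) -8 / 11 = 211 / 209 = 1.01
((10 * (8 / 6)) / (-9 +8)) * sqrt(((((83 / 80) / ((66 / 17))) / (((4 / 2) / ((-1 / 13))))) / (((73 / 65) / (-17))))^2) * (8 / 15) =-1.11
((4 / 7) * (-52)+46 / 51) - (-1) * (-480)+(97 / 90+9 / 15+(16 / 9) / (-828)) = -1124306837 / 2216970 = -507.14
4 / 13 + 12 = 160 / 13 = 12.31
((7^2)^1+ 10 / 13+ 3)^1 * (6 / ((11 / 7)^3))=1411788 / 17303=81.59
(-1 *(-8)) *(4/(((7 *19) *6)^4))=2/25344958401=0.00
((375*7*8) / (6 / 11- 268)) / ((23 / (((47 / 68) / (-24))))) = 452375 / 4601288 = 0.10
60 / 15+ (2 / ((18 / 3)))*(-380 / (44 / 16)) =-1388 / 33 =-42.06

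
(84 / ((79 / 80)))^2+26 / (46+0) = 1038724333 / 143543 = 7236.33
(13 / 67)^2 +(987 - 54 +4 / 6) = 12574196 / 13467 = 933.70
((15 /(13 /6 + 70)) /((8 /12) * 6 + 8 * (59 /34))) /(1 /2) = 765 /32908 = 0.02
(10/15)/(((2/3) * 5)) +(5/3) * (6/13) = 63/65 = 0.97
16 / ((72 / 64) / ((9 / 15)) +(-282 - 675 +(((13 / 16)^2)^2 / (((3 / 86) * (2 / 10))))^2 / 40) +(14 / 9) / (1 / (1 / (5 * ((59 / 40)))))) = -24326694764544 / 1303554155029115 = -0.02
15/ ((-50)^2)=0.01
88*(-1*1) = -88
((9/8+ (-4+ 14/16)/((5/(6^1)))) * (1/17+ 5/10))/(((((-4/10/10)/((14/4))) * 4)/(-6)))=-209475/1088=-192.53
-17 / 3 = -5.67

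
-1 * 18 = -18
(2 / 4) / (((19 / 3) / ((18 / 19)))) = 27 / 361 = 0.07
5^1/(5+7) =5/12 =0.42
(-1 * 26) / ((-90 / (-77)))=-1001 / 45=-22.24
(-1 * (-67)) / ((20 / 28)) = 469 / 5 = 93.80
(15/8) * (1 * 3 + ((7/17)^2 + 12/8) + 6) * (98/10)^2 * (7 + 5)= 133262703/5780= 23055.83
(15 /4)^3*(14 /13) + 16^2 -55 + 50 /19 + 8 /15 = 30938917 /118560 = 260.96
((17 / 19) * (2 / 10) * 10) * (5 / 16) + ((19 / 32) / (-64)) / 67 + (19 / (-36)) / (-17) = 235390271 / 398886912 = 0.59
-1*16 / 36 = -4 / 9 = -0.44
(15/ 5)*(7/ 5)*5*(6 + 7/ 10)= 1407/ 10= 140.70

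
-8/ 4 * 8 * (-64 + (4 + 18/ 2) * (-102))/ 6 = 11120/ 3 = 3706.67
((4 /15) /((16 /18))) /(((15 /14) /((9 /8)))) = 63 /200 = 0.32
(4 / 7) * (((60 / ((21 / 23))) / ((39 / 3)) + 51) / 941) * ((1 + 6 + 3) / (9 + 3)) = 51010 / 1798251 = 0.03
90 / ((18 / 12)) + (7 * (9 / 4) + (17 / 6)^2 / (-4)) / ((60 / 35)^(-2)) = 4919 / 49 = 100.39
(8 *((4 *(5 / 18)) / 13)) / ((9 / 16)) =1280 / 1053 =1.22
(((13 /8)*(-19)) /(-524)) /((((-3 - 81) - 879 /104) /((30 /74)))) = -3211 /12427708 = -0.00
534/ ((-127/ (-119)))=63546/ 127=500.36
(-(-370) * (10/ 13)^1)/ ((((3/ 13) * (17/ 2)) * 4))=1850/ 51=36.27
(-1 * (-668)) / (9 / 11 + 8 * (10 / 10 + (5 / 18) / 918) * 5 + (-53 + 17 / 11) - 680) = -30354588 / 31382657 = -0.97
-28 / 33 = -0.85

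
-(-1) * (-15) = -15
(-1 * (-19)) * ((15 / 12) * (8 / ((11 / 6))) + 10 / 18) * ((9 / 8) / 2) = 11305 / 176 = 64.23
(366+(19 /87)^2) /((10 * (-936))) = -554123 /14169168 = -0.04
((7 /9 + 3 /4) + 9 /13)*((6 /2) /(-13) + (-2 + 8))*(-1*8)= -51950 /507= -102.47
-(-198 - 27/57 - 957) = 21954/19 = 1155.47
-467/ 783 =-0.60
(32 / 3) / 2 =16 / 3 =5.33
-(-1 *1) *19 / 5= 19 / 5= 3.80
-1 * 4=-4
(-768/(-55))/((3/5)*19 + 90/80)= 2048/1837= 1.11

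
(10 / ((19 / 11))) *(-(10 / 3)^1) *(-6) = 2200 / 19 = 115.79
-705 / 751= -0.94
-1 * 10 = -10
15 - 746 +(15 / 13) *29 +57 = -8327 / 13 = -640.54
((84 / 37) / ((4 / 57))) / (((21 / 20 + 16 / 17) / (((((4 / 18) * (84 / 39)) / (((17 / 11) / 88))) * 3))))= 432579840 / 325637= 1328.41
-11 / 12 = -0.92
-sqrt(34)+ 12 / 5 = 12 / 5 - sqrt(34) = -3.43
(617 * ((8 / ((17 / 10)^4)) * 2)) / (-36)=-24680000 / 751689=-32.83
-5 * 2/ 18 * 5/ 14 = -25/ 126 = -0.20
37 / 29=1.28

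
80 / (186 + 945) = 80 / 1131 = 0.07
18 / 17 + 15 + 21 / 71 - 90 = -88890 / 1207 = -73.65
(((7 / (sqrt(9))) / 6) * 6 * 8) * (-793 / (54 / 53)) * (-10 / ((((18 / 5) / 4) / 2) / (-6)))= -470724800 / 243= -1937139.09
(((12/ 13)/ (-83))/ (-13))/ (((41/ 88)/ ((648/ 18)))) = 38016/ 575107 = 0.07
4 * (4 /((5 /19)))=60.80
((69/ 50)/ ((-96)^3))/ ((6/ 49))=-1127/ 88473600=-0.00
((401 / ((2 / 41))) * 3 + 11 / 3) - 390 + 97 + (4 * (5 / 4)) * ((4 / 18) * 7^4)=27039.94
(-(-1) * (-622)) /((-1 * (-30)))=-311 /15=-20.73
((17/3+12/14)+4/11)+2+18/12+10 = 20.39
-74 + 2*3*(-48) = -362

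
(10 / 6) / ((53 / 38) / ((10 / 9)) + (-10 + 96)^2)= 1900 / 8432871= 0.00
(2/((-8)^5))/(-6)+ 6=589825/98304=6.00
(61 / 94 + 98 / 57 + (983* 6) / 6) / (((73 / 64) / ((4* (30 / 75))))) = 1351578368 / 977835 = 1382.22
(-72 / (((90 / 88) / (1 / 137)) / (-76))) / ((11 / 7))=17024 / 685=24.85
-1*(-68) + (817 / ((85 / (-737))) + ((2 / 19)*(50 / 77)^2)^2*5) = -7567805960878549 / 1078671063085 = -7015.86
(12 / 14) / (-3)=-2 / 7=-0.29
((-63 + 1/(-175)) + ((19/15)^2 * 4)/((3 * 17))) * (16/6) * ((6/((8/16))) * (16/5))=-2586022912/401625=-6438.90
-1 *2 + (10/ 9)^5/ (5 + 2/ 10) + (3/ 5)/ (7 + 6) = -6249223/ 3838185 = -1.63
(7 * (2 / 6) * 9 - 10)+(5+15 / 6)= 37 / 2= 18.50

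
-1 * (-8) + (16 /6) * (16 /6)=136 /9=15.11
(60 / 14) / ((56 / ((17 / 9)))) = 85 / 588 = 0.14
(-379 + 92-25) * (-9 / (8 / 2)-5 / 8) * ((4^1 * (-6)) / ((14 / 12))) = -129168 / 7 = -18452.57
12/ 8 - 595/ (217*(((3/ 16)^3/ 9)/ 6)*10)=-139171/ 62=-2244.69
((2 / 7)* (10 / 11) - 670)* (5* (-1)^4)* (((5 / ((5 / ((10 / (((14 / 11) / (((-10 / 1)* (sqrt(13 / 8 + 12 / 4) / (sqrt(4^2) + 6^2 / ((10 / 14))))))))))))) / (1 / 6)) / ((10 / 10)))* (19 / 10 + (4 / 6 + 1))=344874375* sqrt(74) / 13328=222593.15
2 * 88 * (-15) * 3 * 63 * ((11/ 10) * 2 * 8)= -8781696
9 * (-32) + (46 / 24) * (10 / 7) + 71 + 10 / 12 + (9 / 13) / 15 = -97089 / 455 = -213.38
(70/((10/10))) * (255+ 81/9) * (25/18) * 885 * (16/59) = 6160000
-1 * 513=-513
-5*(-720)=3600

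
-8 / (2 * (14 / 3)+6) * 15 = -7.83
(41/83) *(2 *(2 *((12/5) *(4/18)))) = 1312/1245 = 1.05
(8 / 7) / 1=8 / 7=1.14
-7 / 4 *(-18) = 63 / 2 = 31.50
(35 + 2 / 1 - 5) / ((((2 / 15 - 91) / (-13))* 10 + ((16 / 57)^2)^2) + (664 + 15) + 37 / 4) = 17565185664 / 416159672629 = 0.04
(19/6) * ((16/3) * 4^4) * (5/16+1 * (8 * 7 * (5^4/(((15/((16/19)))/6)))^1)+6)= 458997632/9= 50999736.89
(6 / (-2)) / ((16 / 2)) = -3 / 8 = -0.38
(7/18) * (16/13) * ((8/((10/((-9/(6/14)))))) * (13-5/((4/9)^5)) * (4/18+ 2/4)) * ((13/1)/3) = 179591321/25920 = 6928.68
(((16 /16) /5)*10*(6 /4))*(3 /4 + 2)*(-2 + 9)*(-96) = -5544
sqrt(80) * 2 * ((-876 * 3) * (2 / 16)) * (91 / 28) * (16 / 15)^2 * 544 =-132161536 * sqrt(5) / 25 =-11820887.14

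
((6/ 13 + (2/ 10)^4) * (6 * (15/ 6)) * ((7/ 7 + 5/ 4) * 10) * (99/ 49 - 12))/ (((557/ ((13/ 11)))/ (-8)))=198731556/ 7505575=26.48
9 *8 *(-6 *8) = -3456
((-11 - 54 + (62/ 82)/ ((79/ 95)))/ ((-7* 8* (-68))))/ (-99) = 103795/ 610538544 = 0.00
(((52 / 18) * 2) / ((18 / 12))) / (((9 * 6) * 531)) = 52 / 387099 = 0.00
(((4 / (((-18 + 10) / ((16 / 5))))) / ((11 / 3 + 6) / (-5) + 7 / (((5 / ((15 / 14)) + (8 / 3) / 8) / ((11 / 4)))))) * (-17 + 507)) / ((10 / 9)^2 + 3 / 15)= -544320 / 1909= -285.13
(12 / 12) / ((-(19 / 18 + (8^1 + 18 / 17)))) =-306 / 3095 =-0.10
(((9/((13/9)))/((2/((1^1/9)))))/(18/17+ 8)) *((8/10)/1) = 153/5005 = 0.03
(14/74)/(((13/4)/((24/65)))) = 672/31265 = 0.02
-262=-262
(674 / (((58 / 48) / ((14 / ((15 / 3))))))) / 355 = 226464 / 51475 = 4.40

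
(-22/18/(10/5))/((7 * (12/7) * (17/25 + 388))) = -275/2098872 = -0.00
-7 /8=-0.88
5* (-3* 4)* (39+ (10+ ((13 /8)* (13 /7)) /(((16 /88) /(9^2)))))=-2341005 /28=-83607.32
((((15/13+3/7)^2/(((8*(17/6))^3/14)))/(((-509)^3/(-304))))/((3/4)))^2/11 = 50292379090944/6461932195700547872407809799091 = 0.00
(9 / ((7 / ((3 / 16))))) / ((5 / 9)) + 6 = 3603 / 560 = 6.43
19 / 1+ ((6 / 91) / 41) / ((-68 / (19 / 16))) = 19.00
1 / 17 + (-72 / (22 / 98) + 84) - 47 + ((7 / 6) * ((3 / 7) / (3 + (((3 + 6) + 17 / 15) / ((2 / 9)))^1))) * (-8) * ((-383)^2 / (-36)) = 21142613 / 408969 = 51.70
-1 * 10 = -10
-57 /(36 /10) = -95 /6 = -15.83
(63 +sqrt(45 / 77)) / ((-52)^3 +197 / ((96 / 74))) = -3024 / 6741895- 144 * sqrt(385) / 519125915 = -0.00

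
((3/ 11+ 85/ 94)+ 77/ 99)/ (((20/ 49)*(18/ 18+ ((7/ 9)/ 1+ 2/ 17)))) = 15153103/ 5997200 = 2.53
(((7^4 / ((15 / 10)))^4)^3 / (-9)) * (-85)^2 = -1086184797675315430657590373197591326163301273600 / 4782969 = -227094258331031505882139400000000000000000.00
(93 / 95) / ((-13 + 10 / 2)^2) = 93 / 6080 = 0.02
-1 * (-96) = 96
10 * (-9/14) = -45/7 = -6.43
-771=-771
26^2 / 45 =676 / 45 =15.02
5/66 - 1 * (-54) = 3569/66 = 54.08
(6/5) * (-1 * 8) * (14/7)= -19.20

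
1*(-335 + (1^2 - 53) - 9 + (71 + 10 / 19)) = -324.47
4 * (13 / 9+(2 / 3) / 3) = 20 / 3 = 6.67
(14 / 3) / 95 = 14 / 285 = 0.05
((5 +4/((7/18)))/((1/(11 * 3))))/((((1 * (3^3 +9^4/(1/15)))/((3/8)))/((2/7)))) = 0.00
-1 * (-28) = 28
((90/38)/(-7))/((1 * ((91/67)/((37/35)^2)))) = -825507/2965235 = -0.28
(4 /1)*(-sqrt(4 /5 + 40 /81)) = -8*sqrt(655) /45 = -4.55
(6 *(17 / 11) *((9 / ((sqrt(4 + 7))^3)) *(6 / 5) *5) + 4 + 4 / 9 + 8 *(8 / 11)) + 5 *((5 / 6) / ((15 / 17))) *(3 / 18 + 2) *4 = 5508 *sqrt(11) / 1331 + 15203 / 297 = 64.91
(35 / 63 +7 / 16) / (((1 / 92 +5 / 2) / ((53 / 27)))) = 15847 / 20412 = 0.78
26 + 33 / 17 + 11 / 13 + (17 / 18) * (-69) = -48239 / 1326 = -36.38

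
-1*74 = -74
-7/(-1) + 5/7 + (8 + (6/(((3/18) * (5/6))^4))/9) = 7906958/4375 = 1807.30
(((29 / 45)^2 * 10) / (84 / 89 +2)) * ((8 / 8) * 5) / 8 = 74849 / 84888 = 0.88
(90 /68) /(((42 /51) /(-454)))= -10215 /14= -729.64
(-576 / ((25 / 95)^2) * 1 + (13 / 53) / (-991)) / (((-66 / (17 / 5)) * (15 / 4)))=33757125182 / 295441875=114.26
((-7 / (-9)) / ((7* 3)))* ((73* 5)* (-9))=-365 / 3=-121.67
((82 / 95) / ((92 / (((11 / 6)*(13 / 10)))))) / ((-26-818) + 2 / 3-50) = -5863 / 234232000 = -0.00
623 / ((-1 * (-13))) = 623 / 13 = 47.92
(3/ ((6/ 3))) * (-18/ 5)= -27/ 5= -5.40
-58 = -58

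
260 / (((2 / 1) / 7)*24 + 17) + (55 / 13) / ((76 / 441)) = 5848745 / 164996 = 35.45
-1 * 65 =-65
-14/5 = -2.80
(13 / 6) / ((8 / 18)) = 39 / 8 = 4.88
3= 3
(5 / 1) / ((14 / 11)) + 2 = 83 / 14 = 5.93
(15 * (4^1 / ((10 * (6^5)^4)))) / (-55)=-1 / 33514785700577280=-0.00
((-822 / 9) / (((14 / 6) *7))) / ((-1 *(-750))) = -0.01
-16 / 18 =-8 / 9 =-0.89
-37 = -37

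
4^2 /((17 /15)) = 240 /17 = 14.12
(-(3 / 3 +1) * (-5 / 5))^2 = 4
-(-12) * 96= 1152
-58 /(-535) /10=29 /2675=0.01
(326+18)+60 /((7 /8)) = 412.57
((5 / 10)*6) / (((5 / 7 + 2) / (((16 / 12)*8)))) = 224 / 19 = 11.79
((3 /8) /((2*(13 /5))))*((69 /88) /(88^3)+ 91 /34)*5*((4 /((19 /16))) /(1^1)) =10770848925 /3313316864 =3.25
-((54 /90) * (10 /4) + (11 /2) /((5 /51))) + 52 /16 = -1087 /20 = -54.35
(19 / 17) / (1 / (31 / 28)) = 589 / 476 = 1.24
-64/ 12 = -16/ 3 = -5.33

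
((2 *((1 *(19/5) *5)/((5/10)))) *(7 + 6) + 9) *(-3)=-2991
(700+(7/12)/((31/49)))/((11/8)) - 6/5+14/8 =10440973/20460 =510.31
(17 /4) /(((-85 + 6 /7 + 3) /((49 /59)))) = -5831 /134048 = -0.04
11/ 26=0.42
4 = 4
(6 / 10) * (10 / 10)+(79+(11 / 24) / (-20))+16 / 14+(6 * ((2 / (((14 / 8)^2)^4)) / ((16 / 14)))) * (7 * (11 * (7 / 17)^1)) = 11589391043 / 137145120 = 84.50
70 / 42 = 5 / 3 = 1.67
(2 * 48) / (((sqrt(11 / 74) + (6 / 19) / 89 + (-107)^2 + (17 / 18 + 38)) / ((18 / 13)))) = 680487494410078848 / 58811495472258671155 - 800471673216 * sqrt(814) / 58811495472258671155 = 0.01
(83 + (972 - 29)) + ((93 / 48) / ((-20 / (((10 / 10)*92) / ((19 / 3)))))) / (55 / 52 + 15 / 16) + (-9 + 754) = 69793868 / 39425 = 1770.29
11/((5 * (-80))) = -11/400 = -0.03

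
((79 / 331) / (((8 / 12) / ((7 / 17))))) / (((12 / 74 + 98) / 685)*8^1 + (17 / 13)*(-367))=-546615615 / 1775315427658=-0.00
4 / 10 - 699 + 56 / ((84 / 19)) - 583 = -19034 / 15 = -1268.93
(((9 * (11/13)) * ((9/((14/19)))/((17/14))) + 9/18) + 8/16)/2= 8575/221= 38.80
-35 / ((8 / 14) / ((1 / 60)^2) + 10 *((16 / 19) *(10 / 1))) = -931 / 56960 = -0.02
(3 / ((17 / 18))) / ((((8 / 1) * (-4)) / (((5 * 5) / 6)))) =-0.41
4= 4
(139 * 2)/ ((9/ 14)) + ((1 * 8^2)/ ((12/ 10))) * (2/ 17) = 67124/ 153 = 438.72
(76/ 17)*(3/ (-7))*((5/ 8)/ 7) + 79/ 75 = 110239/ 124950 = 0.88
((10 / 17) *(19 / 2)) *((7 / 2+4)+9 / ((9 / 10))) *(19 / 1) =63175 / 34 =1858.09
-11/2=-5.50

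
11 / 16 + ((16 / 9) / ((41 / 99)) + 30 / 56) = 25329 / 4592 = 5.52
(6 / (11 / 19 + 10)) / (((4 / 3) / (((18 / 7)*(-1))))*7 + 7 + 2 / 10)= 2565 / 16147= 0.16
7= 7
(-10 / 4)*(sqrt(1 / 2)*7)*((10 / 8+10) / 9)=-175*sqrt(2) / 16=-15.47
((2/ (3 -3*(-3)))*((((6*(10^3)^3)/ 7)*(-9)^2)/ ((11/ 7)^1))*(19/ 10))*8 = 1231200000000/ 11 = 111927272727.27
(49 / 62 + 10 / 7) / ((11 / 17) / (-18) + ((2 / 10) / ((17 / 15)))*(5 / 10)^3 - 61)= -34668 / 953281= -0.04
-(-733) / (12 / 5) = 3665 / 12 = 305.42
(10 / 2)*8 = 40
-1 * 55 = -55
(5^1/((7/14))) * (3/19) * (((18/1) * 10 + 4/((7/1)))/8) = 4740/133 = 35.64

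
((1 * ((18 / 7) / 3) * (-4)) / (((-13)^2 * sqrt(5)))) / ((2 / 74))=-888 * sqrt(5) / 5915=-0.34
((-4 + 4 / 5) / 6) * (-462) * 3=739.20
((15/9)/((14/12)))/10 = 1/7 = 0.14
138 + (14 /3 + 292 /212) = 22903 /159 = 144.04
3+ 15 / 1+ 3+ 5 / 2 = 47 / 2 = 23.50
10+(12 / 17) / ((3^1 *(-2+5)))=514 / 51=10.08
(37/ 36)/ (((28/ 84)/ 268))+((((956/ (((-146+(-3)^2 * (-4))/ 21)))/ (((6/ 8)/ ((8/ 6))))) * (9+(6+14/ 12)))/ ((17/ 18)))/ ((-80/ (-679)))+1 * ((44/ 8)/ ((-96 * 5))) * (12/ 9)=-4401998287/ 159120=-27664.64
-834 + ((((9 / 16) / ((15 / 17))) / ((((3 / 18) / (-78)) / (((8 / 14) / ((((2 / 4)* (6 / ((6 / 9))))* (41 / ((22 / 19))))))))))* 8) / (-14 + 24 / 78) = -2022254946 / 2426585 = -833.37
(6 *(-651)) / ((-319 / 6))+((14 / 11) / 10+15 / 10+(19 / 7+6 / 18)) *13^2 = 863.52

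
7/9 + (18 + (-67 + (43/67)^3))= -129815579/2706867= -47.96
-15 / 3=-5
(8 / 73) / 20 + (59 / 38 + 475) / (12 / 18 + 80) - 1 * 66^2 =-14601240493 / 3356540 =-4350.09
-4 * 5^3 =-500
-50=-50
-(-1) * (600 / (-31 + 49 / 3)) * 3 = -1350 / 11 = -122.73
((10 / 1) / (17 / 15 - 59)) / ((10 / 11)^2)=-363 / 1736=-0.21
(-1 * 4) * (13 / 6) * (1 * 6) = -52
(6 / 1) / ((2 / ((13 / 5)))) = 39 / 5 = 7.80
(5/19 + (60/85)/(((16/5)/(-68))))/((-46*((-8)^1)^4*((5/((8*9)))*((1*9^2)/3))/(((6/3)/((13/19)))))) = 7/57408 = 0.00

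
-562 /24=-281 /12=-23.42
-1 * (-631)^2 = -398161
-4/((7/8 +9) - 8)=-32/15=-2.13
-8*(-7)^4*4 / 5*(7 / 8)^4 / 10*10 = -5764801 / 640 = -9007.50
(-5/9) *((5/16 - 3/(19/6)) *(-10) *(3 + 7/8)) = -149575/10944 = -13.67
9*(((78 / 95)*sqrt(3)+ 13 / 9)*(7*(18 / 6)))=14742*sqrt(3) / 95+ 273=541.78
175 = 175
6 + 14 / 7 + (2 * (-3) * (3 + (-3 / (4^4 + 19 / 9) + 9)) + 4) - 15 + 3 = -167094 / 2323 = -71.93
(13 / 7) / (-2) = -13 / 14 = -0.93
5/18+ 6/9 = 17/18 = 0.94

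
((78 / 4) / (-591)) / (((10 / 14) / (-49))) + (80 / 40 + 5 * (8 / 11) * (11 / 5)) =24159 / 1970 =12.26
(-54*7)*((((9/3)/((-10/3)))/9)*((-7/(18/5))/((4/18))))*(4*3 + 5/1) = -22491/4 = -5622.75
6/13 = 0.46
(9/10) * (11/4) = 99/40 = 2.48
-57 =-57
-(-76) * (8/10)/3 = 304/15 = 20.27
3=3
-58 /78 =-29 /39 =-0.74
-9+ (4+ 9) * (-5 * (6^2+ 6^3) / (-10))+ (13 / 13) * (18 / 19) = 30969 / 19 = 1629.95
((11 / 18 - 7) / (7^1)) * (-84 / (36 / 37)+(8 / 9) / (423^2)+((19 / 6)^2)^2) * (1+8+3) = -42143659115 / 270540648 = -155.78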